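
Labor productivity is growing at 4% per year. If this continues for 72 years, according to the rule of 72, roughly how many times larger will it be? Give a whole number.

72/4 ≈ 18.00 years per doubling.
72 years fits 4 doublings: 2^4 = 16.

approximately 16 times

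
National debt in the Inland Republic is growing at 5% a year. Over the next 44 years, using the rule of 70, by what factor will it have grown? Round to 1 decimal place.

around 8.8 times

Doubling time ≈ 70/5 = 14.00 years.
44 years / 14.00 ≈ 3.14 doublings → factor 2^3.14 ≈ 8.8.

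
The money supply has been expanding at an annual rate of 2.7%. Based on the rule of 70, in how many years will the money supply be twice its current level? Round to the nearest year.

70/2.7 ≈ 25.93, so it doubles roughly every 26 years.

roughly 26 years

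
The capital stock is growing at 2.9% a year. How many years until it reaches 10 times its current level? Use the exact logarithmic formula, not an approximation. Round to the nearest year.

t = ln(10) / ln(1 + 0.029) = 2.3026 / 0.028587 ≈ 80.55.
≈ 81 years.

81 years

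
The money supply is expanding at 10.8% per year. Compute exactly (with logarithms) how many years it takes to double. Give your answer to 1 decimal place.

t = ln(2) / ln(1 + 0.108) = 0.6931 / 0.102557 ≈ 6.76.

6.8 years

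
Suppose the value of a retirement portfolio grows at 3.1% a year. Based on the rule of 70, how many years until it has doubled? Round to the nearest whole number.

roughly 23 years

Doubling time ≈ 70 / 3.1 = 22.58 years.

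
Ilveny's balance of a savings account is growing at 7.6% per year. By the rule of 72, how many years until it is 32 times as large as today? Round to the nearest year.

Doubling time ≈ 72/7.6 = 9.47 years.
32 = 2^5, so 5 doublings → 47 years.

≈ 47 years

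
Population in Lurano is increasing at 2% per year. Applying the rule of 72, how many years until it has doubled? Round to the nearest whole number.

Doubling time ≈ 72 / 2 = 36.00 years.

≈ 36 years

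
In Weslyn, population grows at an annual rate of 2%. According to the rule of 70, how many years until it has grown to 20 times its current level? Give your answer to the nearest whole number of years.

≈ 151 years

At 2% it doubles every 70/2 ≈ 35.00 years.
Reaching 20× takes log₂(20) ≈ 4.32 doublings.
4.32 × 35.00 ≈ 151 years.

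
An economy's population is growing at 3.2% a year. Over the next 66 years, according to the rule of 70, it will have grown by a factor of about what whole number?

70/3.2 ≈ 21.88 years per doubling.
66 years fits 3 doublings: 2^3 = 8.

about 8 times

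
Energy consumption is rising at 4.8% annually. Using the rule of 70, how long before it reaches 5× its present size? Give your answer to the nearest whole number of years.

Doubling time ≈ 70/4.8 = 14.58 years.
5× is log₂ 5 ≈ 2.32 doublings, so ≈ 2.32 × 14.58 = 34 years.

34 years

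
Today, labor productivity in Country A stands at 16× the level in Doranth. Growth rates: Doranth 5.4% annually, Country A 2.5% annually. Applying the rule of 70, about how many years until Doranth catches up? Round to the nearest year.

approximately 97 years

The growth-rate gap is 5.4% − 2.5% = 2.9 percentage points.
So the ratio between them halves every 70/2.9 ≈ 24.14 years.
A 16× gap closes after 4 halvings: 4 × 24.14 ≈ 97 years.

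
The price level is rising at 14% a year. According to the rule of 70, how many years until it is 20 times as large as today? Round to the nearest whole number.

around 22 years

At 14% it doubles every 70/14 ≈ 5.00 years.
20× is log₂ 20 ≈ 4.32 doublings, so ≈ 4.32 × 5.00 = 22 years.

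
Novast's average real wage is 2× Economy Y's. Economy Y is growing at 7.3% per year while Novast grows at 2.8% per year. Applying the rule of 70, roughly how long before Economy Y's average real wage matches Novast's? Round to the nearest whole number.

about 16 years

Economy Y gains on Novast at 7.3% − 2.8% = 4.5 points a year.
At that relative rate the gap halves every 70/4.5 ≈ 15.56 years.
A 2× gap closes after 1 halving: 1 × 15.56 ≈ 16 years.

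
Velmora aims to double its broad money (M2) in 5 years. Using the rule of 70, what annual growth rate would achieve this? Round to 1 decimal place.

around 14.0% a year

70 / 5 ≈ 14.00, so about 14.0% a year.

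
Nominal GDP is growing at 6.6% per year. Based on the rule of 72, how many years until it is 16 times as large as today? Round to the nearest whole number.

44 years

One doubling takes 72/6.6 = 10.91 years.
16 = 2^4, so 4 doublings → 44 years.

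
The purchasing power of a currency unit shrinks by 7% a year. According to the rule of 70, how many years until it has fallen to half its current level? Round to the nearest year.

The rule works in reverse for decay: 70/7 ≈ 10.00 years to halve.

10 years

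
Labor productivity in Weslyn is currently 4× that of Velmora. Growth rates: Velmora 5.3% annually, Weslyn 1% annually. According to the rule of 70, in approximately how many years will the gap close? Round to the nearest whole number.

about 33 years

The growth-rate gap is 5.3% − 1% = 4.3 percentage points.
So the ratio between them halves every 70/4.3 ≈ 16.28 years.
A 4× gap closes after 2 halvings: 2 × 16.28 ≈ 33 years.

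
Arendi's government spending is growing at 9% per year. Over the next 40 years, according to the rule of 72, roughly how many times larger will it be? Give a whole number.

Doubling time ≈ 72/9 = 8.00 years.
40/8.00 ≈ 5 doublings, so about 2^5 = 32×.

32 times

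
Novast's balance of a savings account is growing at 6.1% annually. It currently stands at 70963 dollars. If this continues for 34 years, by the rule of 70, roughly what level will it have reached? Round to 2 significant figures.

about 550000 dollars

It doubles every 70/6.1 ≈ 11.48 years, so 34 years is 2.96 doublings.
2^2.96 ≈ 7.78; 70963 × 7.78 ≈ 550000 dollars.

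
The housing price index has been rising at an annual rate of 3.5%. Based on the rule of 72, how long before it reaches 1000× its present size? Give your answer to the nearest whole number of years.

approximately 205 years

Doubling time ≈ 72/3.5 = 20.57 years.
1000× is log₂ 1000 ≈ 9.97 doublings, so ≈ 9.97 × 20.57 = 205 years.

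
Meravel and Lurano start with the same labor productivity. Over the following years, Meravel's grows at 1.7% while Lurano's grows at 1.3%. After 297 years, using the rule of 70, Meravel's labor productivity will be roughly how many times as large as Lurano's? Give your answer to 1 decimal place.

≈ 3.2 times

Meravel pulls ahead at 0.4 pp per year, so the ratio doubles every 70/0.4 ≈ 175.00 years.
In 297 years that's 1.70 doublings: 2^1.70 ≈ 3.2.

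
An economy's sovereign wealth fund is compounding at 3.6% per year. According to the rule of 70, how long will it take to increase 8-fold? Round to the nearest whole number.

about 58 years

At 3.6% it doubles every 70/3.6 ≈ 19.44 years.
8 = 2^3, so 3 doublings → 58 years.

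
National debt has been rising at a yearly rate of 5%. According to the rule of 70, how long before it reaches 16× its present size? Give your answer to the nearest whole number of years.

Doubling time ≈ 70/5 = 14.00 years.
16× is 4 doublings, so 4 × 14.00 ≈ 56 years.

≈ 56 years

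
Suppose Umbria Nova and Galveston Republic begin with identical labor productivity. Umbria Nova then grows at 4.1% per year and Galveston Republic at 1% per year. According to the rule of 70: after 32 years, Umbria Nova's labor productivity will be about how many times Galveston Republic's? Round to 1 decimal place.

roughly 2.7 times

Rate gap = 4.1% − 1% = 3.1 points.
The ratio doubles every 70/3.1 ≈ 22.58 years.
32/22.58 ≈ 1.42 doublings → ratio ≈ 2^1.42 ≈ 2.7.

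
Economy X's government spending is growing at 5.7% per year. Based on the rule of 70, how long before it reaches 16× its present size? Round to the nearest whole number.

around 49 years

One doubling takes 70/5.7 = 12.28 years.
Getting to 16× needs 4 doublings: 4 × 12.28 ≈ 49 years.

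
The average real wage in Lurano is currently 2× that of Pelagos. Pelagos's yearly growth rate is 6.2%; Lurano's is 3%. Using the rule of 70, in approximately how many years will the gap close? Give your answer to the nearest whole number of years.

22 years

The growth-rate gap is 6.2% − 3% = 3.2 percentage points.
So the ratio between them halves every 70/3.2 ≈ 21.88 years.
A 2× gap closes after 1 halving: 1 × 21.88 ≈ 22 years.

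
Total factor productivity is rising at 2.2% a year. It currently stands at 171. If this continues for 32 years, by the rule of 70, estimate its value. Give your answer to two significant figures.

340

It doubles every 70/2.2 ≈ 31.82 years, so 32 years is 1.01 doublings.
2^1.01 ≈ 2.01; 171 × 2.01 ≈ 340.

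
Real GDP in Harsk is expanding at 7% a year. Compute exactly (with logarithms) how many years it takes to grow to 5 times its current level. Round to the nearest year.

t = ln(5) / ln(1 + 0.07) = 1.6094 / 0.067659 ≈ 23.79.
≈ 24 years.

24 years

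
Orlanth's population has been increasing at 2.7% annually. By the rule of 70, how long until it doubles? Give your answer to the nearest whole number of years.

Doubling time ≈ 70 / 2.7 = 25.93 years.

≈ 26 years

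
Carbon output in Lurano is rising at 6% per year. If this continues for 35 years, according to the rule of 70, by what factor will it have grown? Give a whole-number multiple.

Doubling time ≈ 70/6 = 11.67 years.
35/11.67 ≈ 3 doublings, so about 2^3 = 8×.

8 times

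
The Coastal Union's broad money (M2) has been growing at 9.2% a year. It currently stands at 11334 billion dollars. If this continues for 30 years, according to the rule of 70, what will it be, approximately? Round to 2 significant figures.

It doubles every 70/9.2 ≈ 7.61 years, so 30 years is 3.94 doublings.
2^3.94 ≈ 15.35; 11334 × 15.35 ≈ 170000 billion dollars.

roughly 170000 billion dollars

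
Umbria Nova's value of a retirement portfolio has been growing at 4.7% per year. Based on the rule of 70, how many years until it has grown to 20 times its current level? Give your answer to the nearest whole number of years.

Doubling time ≈ 70/4.7 = 14.89 years.
20× is log₂ 20 ≈ 4.32 doublings, so ≈ 4.32 × 14.89 = 64 years.

approximately 64 years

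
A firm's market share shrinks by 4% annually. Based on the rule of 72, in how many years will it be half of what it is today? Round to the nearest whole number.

Halving time ≈ 72 / 4 = 18.00 → 18 years.

≈ 18 years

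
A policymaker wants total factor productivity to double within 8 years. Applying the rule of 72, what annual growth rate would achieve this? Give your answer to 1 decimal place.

about 9.0% a year

72 / 8 ≈ 9.00, so about 9.0% a year.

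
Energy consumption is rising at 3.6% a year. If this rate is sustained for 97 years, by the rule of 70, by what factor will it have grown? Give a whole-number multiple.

about 32 times

70/3.6 ≈ 19.44 years per doubling.
97 years fits 5 doublings: 2^5 = 32.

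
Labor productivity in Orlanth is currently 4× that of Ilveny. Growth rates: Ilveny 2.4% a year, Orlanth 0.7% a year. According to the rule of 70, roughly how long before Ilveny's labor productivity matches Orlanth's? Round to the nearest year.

The growth-rate gap is 2.4% − 0.7% = 1.7 percentage points.
So the ratio between them halves every 70/1.7 ≈ 41.18 years.
A 4× gap closes after 2 halvings: 2 × 41.18 ≈ 82 years.

roughly 82 years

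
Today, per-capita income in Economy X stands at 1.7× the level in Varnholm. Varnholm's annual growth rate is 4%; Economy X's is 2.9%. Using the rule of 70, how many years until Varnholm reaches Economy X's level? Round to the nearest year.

roughly 49 years

The growth-rate gap is 4% − 2.9% = 1.1 percentage points.
So the ratio between them halves every 70/1.1 ≈ 63.64 years.
A 1.7× gap takes log₂(1.7) ≈ 0.77 halvings to close: 0.77 × 63.64 ≈ 49 years.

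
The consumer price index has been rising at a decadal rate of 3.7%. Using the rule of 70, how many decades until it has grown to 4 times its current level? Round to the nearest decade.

about 38 decades

Doubling time ≈ 70/3.7 = 18.92 decades.
4× is 2 doublings, so 2 × 18.92 ≈ 38 decades.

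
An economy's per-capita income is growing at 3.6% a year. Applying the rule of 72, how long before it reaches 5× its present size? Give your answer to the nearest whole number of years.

Doubling time ≈ 72/3.6 = 20.00 years.
Reaching 5× takes log₂(5) ≈ 2.32 doublings.
2.32 × 20.00 ≈ 46 years.

≈ 46 years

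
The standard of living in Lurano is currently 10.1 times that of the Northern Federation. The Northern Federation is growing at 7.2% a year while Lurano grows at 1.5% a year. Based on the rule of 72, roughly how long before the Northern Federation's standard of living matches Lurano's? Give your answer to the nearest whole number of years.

≈ 42 years

the Northern Federation gains on Lurano at 7.2% − 1.5% = 5.7 points a year.
At that relative rate the gap halves every 72/5.7 ≈ 12.63 years.
A 10.1 times gap takes log₂(10.1) ≈ 3.34 halvings to close: 3.34 × 12.63 ≈ 42 years.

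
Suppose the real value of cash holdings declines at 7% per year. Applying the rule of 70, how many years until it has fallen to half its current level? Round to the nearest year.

approximately 10 years

Falling at 7%, it halves about every 70/7 = 10.00 years.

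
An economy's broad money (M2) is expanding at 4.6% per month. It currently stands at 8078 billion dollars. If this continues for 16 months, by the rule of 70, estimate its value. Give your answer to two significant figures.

It doubles every 70/4.6 ≈ 15.22 months, so 16 months is 1.05 doublings.
2^1.05 ≈ 2.07; 8078 × 2.07 ≈ 17000 billion dollars.

roughly 17000 billion dollars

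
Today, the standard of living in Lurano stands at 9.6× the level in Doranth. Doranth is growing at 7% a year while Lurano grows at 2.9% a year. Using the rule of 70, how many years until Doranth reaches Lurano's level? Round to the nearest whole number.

about 56 years

Doranth gains on Lurano at 7% − 2.9% = 4.1 points a year.
At that relative rate the gap halves every 70/4.1 ≈ 17.07 years.
A 9.6× gap takes log₂(9.6) ≈ 3.26 halvings to close: 3.26 × 17.07 ≈ 56 years.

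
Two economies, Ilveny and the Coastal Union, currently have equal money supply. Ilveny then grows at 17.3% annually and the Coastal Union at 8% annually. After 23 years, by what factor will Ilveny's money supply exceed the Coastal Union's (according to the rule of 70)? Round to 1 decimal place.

Rate gap = 17.3% − 8% = 9.3 points.
The ratio doubles every 70/9.3 ≈ 7.53 years.
23/7.53 ≈ 3.05 doublings → ratio ≈ 2^3.05 ≈ 8.3.

approximately 8.3 times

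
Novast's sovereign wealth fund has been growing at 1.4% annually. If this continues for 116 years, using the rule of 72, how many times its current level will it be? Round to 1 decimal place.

about 4.8 times

Doubling time ≈ 72/1.4 = 51.43 years.
116 years / 51.43 ≈ 2.26 doublings → factor 2^2.26 ≈ 4.8.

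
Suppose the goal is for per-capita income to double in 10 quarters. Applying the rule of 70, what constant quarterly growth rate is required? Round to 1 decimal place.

≈ 7.0% per quarter

70 / 10 ≈ 7.00, so about 7.0% per quarter.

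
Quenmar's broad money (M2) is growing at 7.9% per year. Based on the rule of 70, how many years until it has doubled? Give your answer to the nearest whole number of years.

Doubling time ≈ 70 / 7.9 = 8.86 years.

approximately 9 years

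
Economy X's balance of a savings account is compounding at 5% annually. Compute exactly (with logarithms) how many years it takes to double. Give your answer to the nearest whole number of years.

t = ln(2) / ln(1 + 0.05) = 0.6931 / 0.048790 ≈ 14.21.
≈ 14 years.

14 years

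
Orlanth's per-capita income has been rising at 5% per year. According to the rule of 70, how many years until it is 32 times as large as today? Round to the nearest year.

≈ 70 years

One doubling takes 70/5 = 14.00 years.
32 = 2^5, so 5 doublings → 70 years.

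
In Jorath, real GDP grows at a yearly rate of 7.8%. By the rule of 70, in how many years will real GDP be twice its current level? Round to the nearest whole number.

70/7.8 ≈ 8.97, so it doubles roughly every 9 years.

about 9 years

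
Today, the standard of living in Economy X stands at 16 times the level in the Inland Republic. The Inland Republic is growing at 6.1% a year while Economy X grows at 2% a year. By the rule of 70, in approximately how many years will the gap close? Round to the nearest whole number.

the Inland Republic gains on Economy X at 6.1% − 2% = 4.1 points a year.
At that relative rate the gap halves every 70/4.1 ≈ 17.07 years.
A 16 times gap closes after 4 halvings: 4 × 17.07 ≈ 68 years.

68 years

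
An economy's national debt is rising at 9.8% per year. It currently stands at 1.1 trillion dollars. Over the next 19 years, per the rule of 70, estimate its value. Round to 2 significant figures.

roughly 7.0 trillion dollars

It doubles every 70/9.8 ≈ 7.14 years, so 19 years is 2.66 doublings.
2^2.66 ≈ 6.32; 1.1 × 6.32 ≈ 7.0 trillion dollars.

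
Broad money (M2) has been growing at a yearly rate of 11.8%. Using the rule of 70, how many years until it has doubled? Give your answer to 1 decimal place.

70/11.8 ≈ 5.93, so it doubles roughly every 5.9 years.

approximately 5.9 years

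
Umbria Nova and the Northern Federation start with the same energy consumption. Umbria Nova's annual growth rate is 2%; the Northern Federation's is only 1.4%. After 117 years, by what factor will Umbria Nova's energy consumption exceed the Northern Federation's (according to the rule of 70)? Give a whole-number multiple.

2 times

Umbria Nova pulls ahead at 0.6 pp per year, so the ratio doubles every 70/0.6 ≈ 116.67 years.
In 117 years that's 1.00 doublings: 2^1.00 ≈ 2.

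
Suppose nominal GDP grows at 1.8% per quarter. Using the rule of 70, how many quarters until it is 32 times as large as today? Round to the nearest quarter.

roughly 194 quarters

Doubling time ≈ 70/1.8 = 38.89 quarters.
Getting to 32× needs 5 doublings: 5 × 38.89 ≈ 194 quarters.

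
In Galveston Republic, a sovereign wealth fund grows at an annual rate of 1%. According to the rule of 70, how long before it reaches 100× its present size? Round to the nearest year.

Doubling time ≈ 70/1 = 70.00 years.
Reaching 100× takes log₂(100) ≈ 6.64 doublings.
6.64 × 70.00 ≈ 465 years.

≈ 465 years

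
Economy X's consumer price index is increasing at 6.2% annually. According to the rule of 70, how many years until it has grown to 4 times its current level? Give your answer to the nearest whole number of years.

At 6.2% it doubles every 70/6.2 ≈ 11.29 years.
4× is 2 doublings, so 2 × 11.29 ≈ 23 years.

approximately 23 years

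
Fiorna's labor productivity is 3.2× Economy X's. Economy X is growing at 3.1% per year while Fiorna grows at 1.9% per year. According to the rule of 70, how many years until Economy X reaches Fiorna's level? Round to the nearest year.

Economy X gains on Fiorna at 3.1% − 1.9% = 1.2 points a year.
At that relative rate the gap halves every 70/1.2 ≈ 58.33 years.
A 3.2× gap takes log₂(3.2) ≈ 1.68 halvings to close: 1.68 × 58.33 ≈ 98 years.

roughly 98 years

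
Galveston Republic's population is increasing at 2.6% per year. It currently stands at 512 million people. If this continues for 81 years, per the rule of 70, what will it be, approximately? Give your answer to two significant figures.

4100 million people

Doubling time ≈ 70/2.6 = 26.92 years.
81 years is 81/26.92 ≈ 3.01 doublings, a factor of 2^3.01 ≈ 8.06.
512 × 8.06 ≈ 4100 million people.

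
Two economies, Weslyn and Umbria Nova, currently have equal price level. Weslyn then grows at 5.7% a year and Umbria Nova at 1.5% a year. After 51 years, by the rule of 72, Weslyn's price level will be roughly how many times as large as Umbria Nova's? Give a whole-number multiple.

Rate gap = 5.7% − 1.5% = 4.2 points.
The ratio doubles every 72/4.2 ≈ 17.14 years.
51/17.14 ≈ 2.98 doublings → ratio ≈ 2^2.98 ≈ 8.

about 8 times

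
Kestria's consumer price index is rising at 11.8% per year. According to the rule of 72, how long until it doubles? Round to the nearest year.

≈ 6 years

At 11.8%, doubling takes about 72/11.8 = 6.10 years.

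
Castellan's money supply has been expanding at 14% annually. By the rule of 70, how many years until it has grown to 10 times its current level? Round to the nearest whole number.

Doubling time ≈ 70/14 = 5.00 years.
Reaching 10× takes log₂(10) ≈ 3.32 doublings.
3.32 × 5.00 ≈ 17 years.

approximately 17 years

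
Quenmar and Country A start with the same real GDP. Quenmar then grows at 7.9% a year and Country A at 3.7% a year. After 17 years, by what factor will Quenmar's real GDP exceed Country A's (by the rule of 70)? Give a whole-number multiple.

roughly 2 times

Rate gap = 7.9% − 3.7% = 4.2 points.
The ratio doubles every 70/4.2 ≈ 16.67 years.
17/16.67 ≈ 1.02 doublings → ratio ≈ 2^1.02 ≈ 2.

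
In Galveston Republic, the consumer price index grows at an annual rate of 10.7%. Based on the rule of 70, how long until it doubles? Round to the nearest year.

70/10.7 ≈ 6.54, so it doubles roughly every 7 years.

about 7 years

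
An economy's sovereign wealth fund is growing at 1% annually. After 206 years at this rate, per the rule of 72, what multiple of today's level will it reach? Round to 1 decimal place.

7.3 times

Doubles every ≈ 72.00 years (72/1).
206 years is 2.86 doublings; 2^2.86 ≈ 7.3×.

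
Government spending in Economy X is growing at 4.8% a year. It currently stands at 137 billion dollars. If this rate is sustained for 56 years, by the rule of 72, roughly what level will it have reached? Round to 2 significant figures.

It doubles every 72/4.8 ≈ 15.00 years, so 56 years is 3.73 doublings.
2^3.73 ≈ 13.27; 137 × 13.27 ≈ 1800 billion dollars.

1800 billion dollars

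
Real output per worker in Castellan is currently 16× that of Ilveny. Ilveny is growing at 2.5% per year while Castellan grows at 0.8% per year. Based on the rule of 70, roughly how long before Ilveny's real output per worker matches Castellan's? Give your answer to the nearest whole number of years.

What matters is the difference: 1.7 pp.
Rule of 70 on the gap: the ratio halves every 70/1.7 ≈ 41.18 years.
A 16× gap closes after 4 halvings: 4 × 41.18 ≈ 165 years.

roughly 165 years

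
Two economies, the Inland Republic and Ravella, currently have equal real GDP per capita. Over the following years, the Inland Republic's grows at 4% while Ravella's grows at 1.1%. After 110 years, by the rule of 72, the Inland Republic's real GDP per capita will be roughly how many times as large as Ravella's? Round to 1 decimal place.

the Inland Republic pulls ahead at 2.9 pp per year, so the ratio doubles every 72/2.9 ≈ 24.83 years.
In 110 years that's 4.43 doublings: 2^4.43 ≈ 21.6.

roughly 21.6 times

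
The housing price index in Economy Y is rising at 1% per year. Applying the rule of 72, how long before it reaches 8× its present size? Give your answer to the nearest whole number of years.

about 216 years

At 1% it doubles every 72/1 ≈ 72.00 years.
8 = 2^3, so 3 doublings → 216 years.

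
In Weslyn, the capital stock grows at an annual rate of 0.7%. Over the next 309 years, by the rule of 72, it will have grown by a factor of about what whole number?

roughly 8 times

72/0.7 ≈ 102.86 years per doubling.
309 years fits 3 doublings: 2^3 = 8.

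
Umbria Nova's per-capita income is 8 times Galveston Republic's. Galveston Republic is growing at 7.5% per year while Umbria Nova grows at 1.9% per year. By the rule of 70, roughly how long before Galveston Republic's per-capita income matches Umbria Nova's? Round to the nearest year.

Galveston Republic gains on Umbria Nova at 7.5% − 1.9% = 5.6 points a year.
At that relative rate the gap halves every 70/5.6 ≈ 12.50 years.
An 8 times gap closes after 3 halvings: 3 × 12.50 ≈ 38 years.

roughly 38 years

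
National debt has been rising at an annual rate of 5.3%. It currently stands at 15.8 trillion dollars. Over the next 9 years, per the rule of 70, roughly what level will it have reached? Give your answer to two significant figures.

Doubling time ≈ 70/5.3 = 13.21 years.
9 years is 9/13.21 ≈ 0.68 doublings, a factor of 2^0.68 ≈ 1.60.
15.8 × 1.60 ≈ 25 trillion dollars.

around 25 trillion dollars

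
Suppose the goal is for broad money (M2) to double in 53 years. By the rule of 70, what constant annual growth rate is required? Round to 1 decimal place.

roughly 1.3%

70 / 53 ≈ 1.32, so about 1.3% a year.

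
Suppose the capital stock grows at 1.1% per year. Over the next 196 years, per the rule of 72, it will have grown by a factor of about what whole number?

approximately 8 times

Doubling time ≈ 72/1.1 = 65.45 years.
196/65.45 ≈ 3 doublings, so about 2^3 = 8×.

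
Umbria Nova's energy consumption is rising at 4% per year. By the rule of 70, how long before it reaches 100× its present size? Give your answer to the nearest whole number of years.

One doubling takes 70/4 = 17.50 years.
100× is log₂ 100 ≈ 6.64 doublings, so ≈ 6.64 × 17.50 = 116 years.

116 years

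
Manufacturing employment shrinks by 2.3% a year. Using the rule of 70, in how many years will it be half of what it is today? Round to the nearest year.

Falling at 2.3%, it halves about every 70/2.3 = 30.43 years.

around 30 years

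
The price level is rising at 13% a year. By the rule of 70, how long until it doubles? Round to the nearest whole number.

Doubling time ≈ 70 / 13 = 5.38 years.

approximately 5 years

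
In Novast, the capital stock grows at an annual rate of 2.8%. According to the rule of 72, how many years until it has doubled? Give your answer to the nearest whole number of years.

72/2.8 ≈ 25.71, so it doubles roughly every 26 years.

around 26 years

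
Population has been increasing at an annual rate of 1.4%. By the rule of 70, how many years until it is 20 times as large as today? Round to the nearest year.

Doubling time ≈ 70/1.4 = 50.00 years.
20× is log₂ 20 ≈ 4.32 doublings, so ≈ 4.32 × 50.00 = 216 years.

roughly 216 years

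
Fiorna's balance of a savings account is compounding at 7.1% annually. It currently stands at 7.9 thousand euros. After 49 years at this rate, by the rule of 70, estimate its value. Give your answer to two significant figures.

250 thousand euros

It doubles every 70/7.1 ≈ 9.86 years, so 49 years is 4.97 doublings.
2^4.97 ≈ 31.34; 7.9 × 31.34 ≈ 250 thousand euros.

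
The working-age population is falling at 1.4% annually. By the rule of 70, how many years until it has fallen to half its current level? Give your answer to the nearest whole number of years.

around 50 years

The rule works in reverse for decay: 70/1.4 ≈ 50.00 years to halve.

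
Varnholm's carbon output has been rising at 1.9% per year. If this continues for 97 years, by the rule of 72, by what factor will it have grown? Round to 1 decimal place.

≈ 5.9 times

Doubling time ≈ 72/1.9 = 37.89 years.
97 years / 37.89 ≈ 2.56 doublings → factor 2^2.56 ≈ 5.9.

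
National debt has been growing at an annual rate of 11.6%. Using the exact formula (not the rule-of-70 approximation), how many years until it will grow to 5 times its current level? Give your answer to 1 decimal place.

14.7 years

t = ln(5) / ln(1 + 0.116) = 1.6094 / 0.109751 ≈ 14.66.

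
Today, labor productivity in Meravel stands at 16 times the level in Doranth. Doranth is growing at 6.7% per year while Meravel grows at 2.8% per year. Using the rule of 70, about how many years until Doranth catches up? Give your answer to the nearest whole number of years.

around 72 years

The growth-rate gap is 6.7% − 2.8% = 3.9 percentage points.
So the ratio between them halves every 70/3.9 ≈ 17.95 years.
A 16 times gap closes after 4 halvings: 4 × 17.95 ≈ 72 years.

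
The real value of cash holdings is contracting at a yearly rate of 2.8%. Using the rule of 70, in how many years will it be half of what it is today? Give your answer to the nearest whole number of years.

approximately 25 years

Halving time ≈ 70 / 2.8 = 25.00 → 25 years.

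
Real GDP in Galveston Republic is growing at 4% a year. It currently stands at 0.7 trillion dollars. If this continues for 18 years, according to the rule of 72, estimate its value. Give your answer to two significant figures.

1.4 trillion dollars

It doubles every 72/4 ≈ 18.00 years, so 18 years is 1.00 doublings.
2^1.00 ≈ 2.00; 0.7 × 2.00 ≈ 1.4 trillion dollars.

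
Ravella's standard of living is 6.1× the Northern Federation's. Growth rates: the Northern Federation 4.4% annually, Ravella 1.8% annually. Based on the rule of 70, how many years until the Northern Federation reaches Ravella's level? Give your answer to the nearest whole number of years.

The growth-rate gap is 4.4% − 1.8% = 2.6 percentage points.
So the ratio between them halves every 70/2.6 ≈ 26.92 years.
A 6.1× gap takes log₂(6.1) ≈ 2.61 halvings to close: 2.61 × 26.92 ≈ 70 years.

70 years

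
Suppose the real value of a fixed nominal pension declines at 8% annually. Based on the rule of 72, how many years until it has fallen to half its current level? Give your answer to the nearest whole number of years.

Falling at 8%, it halves about every 72/8 = 9.00 years.

about 9 years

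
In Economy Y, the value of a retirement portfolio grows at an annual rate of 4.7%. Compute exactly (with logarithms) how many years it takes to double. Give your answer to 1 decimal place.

t = ln(2) / ln(1 + 0.047) = 0.6931 / 0.045929 ≈ 15.09.

15.1 years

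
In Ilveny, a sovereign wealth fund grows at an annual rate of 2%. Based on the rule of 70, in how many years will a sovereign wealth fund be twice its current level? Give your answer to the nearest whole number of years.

roughly 35 years

At 2%, doubling takes about 70/2 = 35.00 years.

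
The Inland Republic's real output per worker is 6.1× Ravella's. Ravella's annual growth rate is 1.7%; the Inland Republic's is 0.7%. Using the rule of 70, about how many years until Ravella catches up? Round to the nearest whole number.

What matters is the difference: 1 pp.
Rule of 70 on the gap: the ratio halves every 70/1 ≈ 70.00 years.
A 6.1× gap takes log₂(6.1) ≈ 2.61 halvings to close: 2.61 × 70.00 ≈ 183 years.

≈ 183 years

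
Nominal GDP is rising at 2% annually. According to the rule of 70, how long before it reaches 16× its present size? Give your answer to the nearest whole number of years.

Doubling time ≈ 70/2 = 35.00 years.
16 = 2^4, so 4 doublings → 140 years.

roughly 140 years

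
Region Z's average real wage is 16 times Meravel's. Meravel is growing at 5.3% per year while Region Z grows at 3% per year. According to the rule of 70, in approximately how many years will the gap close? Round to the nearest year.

The growth-rate gap is 5.3% − 3% = 2.3 percentage points.
So the ratio between them halves every 70/2.3 ≈ 30.43 years.
A 16 times gap closes after 4 halvings: 4 × 30.43 ≈ 122 years.

around 122 years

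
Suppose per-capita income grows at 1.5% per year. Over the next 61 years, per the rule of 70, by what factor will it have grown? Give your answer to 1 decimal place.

around 2.5 times

Doubles every ≈ 46.67 years (70/1.5).
61 years is 1.31 doublings; 2^1.31 ≈ 2.5×.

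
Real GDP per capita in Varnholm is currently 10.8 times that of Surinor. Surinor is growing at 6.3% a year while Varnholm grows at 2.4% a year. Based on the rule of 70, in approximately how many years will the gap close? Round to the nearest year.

approximately 62 years

The growth-rate gap is 6.3% − 2.4% = 3.9 percentage points.
So the ratio between them halves every 70/3.9 ≈ 17.95 years.
A 10.8 times gap takes log₂(10.8) ≈ 3.43 halvings to close: 3.43 × 17.95 ≈ 62 years.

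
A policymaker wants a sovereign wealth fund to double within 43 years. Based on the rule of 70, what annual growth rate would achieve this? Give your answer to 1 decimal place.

around 1.6%

70 / 43 ≈ 1.63, so about 1.6% annually.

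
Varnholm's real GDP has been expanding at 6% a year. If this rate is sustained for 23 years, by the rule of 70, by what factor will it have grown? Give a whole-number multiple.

At 6% one doubling takes ≈ 11.67 years; 23 years is 2 of them, so ×4.

4 times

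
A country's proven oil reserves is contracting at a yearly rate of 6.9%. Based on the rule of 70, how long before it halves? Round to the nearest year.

The rule works in reverse for decay: 70/6.9 ≈ 10.14 years to halve.

around 10 years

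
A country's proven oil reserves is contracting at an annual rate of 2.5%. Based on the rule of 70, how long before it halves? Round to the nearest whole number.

≈ 28 years

The rule works in reverse for decay: 70/2.5 ≈ 28.00 years to halve.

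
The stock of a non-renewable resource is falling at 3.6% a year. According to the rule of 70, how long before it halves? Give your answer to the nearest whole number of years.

approximately 19 years

Falling at 3.6%, it halves about every 70/3.6 = 19.44 years.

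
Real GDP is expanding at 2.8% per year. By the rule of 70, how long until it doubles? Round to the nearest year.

25 years

At 2.8%, doubling takes about 70/2.8 = 25.00 years.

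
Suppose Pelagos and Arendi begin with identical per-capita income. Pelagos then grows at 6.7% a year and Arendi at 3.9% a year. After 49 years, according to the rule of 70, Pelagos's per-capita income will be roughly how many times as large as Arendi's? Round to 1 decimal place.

roughly 3.9 times

Rate gap = 6.7% − 3.9% = 2.8 points.
The ratio doubles every 70/2.8 ≈ 25.00 years.
49/25.00 ≈ 1.96 doublings → ratio ≈ 2^1.96 ≈ 3.9.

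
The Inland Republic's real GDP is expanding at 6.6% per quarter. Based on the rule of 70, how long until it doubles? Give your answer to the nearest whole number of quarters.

11 quarters

At 6.6%, doubling takes about 70/6.6 = 10.61 quarters.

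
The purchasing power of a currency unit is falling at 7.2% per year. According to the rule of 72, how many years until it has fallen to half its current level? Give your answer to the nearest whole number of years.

10 years

Falling at 7.2%, it halves about every 72/7.2 = 10.00 years.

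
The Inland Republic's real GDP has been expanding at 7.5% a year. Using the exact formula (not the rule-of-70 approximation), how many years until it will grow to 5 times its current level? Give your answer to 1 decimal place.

22.3 years

t = ln(5) / ln(1 + 0.075) = 1.6094 / 0.072321 ≈ 22.25.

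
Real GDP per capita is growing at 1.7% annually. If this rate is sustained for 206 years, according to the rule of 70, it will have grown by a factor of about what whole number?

Doubling time ≈ 70/1.7 = 41.18 years.
206/41.18 ≈ 5 doublings, so about 2^5 = 32×.

around 32 times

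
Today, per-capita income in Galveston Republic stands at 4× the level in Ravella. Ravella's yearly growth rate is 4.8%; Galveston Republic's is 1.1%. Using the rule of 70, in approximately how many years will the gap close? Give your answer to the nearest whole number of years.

Ravella gains on Galveston Republic at 4.8% − 1.1% = 3.7 points a year.
At that relative rate the gap halves every 70/3.7 ≈ 18.92 years.
A 4× gap closes after 2 halvings: 2 × 18.92 ≈ 38 years.

about 38 years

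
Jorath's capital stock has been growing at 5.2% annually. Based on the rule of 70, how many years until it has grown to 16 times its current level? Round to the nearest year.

≈ 54 years

Doubling time ≈ 70/5.2 = 13.46 years.
16 = 2^4, so 4 doublings → 54 years.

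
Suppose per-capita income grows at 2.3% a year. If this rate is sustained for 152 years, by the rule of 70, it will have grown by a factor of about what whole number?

At 2.3% one doubling takes ≈ 30.43 years; 152 years is 5 of them, so ×32.

about 32 times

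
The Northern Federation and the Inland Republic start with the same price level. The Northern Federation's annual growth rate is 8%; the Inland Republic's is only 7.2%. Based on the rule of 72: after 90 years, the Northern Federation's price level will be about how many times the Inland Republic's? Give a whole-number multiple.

≈ 2 times

Rate gap = 8% − 7.2% = 0.8 points.
The ratio doubles every 72/0.8 ≈ 90.00 years.
90/90.00 ≈ 1.00 doublings → ratio ≈ 2^1.00 ≈ 2.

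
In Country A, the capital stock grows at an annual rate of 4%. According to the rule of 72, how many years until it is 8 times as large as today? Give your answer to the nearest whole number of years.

around 54 years

One doubling takes 72/4 = 18.00 years.
8 = 2^3, so 3 doublings → 54 years.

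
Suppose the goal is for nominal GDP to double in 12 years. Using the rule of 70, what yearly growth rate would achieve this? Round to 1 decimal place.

about 5.8%

70 / 12 ≈ 5.83, so about 5.8% per year.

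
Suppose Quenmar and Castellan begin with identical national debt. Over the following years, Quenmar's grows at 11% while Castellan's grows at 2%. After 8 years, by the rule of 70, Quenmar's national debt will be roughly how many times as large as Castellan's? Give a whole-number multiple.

Rate gap = 11% − 2% = 9 points.
The ratio doubles every 70/9 ≈ 7.78 years.
8/7.78 ≈ 1.03 doublings → ratio ≈ 2^1.03 ≈ 2.

roughly 2 times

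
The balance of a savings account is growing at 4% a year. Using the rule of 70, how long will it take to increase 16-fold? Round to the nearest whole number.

One doubling takes 70/4 = 17.50 years.
Getting to 16× needs 4 doublings: 4 × 17.50 ≈ 70 years.

around 70 years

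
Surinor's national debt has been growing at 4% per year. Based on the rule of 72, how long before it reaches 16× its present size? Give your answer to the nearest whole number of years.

At 4% it doubles every 72/4 ≈ 18.00 years.
16 = 2^4, so 4 doublings → 72 years.

72 years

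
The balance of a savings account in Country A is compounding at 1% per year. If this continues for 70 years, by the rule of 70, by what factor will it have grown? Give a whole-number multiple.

At 1% one doubling takes ≈ 70.00 years; 70 years is 1 of them, so ×2.

about 2 times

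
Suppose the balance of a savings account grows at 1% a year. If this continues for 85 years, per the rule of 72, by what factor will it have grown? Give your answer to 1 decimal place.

roughly 2.3 times

Doubles every ≈ 72.00 years (72/1).
85 years is 1.18 doublings; 2^1.18 ≈ 2.3×.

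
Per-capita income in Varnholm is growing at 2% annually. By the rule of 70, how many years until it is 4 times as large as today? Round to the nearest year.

about 70 years

One doubling takes 70/2 = 35.00 years.
4× is 2 doublings, so 2 × 35.00 ≈ 70 years.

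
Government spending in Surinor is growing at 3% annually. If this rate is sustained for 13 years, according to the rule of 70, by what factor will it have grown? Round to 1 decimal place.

≈ 1.5 times

Doubling time ≈ 70/3 = 23.33 years.
13 years / 23.33 ≈ 0.56 doublings → factor 2^0.56 ≈ 1.5.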